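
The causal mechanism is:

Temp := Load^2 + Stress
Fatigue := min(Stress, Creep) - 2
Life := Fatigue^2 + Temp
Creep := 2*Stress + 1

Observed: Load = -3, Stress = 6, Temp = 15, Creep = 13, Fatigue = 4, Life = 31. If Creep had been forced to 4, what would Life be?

Under do(Creep=4), the mechanism Creep := 2*Stress + 1 is discarded; Creep is fixed at 4.
Temp = Load^2 + Stress  [with Load=-3, Stress=6]  = 15
Fatigue = min(Stress, Creep) - 2  [with Stress=6, Creep=4]  = 2
Life = Fatigue^2 + Temp  [with Fatigue=2, Temp=15]  = 19

19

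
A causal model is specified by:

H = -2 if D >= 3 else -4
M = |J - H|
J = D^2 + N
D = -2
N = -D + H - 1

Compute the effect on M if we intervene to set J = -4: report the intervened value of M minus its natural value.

-5

Intervening sets J = -4 and removes its equation (J = D^2 + N).
H = -2 if D >= 3 else -4  [with D=-2]  = -4
M = |J - H|  [with J=-4, H=-4]  = 0
Without intervention: H = -2 if D >= 3 else -4  [with D=-2]  = -4; N = -D + H - 1  [with D=-2, H=-4]  = -3; J = D^2 + N  [with D=-2, N=-3]  = 1; M = |J - H|  [with J=1, H=-4]  = 5.
Change = 0 − 5 = -5.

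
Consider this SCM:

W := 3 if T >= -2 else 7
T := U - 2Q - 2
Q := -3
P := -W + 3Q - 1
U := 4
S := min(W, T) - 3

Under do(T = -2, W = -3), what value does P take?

-7

Setting T = -2, W = -3 by intervention discards those variables' equations.
P = -W + 3Q - 1  [with W=-3, Q=-3]  = -7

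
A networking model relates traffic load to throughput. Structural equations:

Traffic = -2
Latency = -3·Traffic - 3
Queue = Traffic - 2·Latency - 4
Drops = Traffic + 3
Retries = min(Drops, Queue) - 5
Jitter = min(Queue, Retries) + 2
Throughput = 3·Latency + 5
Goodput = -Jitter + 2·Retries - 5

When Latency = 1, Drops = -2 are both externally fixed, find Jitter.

-11

The joint intervention fixes Latency = 1, Drops = -2, removing each variable's own equation.
Queue = Traffic - 2·Latency - 4  [with Traffic=-2, Latency=1]  = -8
Retries = min(Drops, Queue) - 5  [with Drops=-2, Queue=-8]  = -13
Jitter = min(Queue, Retries) + 2  [with Queue=-8, Retries=-13]  = -11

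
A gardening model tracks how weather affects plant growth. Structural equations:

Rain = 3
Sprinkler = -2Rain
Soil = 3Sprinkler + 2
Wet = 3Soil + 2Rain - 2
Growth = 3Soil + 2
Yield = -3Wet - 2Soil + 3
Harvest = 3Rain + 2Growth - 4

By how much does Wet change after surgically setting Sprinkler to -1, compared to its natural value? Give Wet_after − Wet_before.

45

Under do(Sprinkler=-1), the mechanism Sprinkler = -2Rain is discarded; Sprinkler is fixed at -1.
Soil = 3Sprinkler + 2  [with Sprinkler=-1]  = -1
Wet = 3Soil + 2Rain - 2  [with Soil=-1, Rain=3]  = 1
Without intervention: Sprinkler = -2Rain  [with Rain=3]  = -6; Soil = 3Sprinkler + 2  [with Sprinkler=-6]  = -16; Wet = 3Soil + 2Rain - 2  [with Soil=-16, Rain=3]  = -44.
Change = 1 − (-44) = 45.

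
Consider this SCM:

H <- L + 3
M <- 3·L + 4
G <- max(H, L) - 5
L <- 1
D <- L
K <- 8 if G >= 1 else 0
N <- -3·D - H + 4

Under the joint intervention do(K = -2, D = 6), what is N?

-18

Under do(K = -2, D = 6), each intervened variable's structural equation is replaced by its fixed value.
H = L + 3  [with L=1]  = 4
N = -3·D - H + 4  [with D=6, H=4]  = -18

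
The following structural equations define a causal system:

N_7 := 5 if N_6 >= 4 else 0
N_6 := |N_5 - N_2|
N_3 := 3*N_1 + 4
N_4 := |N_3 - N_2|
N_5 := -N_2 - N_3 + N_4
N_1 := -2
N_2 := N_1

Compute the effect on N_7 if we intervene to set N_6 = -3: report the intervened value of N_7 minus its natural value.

-5

Intervening sets N_6 = -3 and removes its equation (N_6 := |N_5 - N_2|).
N_7 = 5 if N_6 >= 4 else 0  [with N_6=-3]  = 0
Without intervention: N_2 = N_1  [with N_1=-2]  = -2; N_3 = 3*N_1 + 4  [with N_1=-2]  = -2; N_4 = |N_3 - N_2|  [with N_3=-2, N_2=-2]  = 0; N_5 = -N_2 - N_3 + N_4  [with N_2=-2, N_3=-2, N_4=0]  = 4; N_6 = |N_5 - N_2|  [with N_5=4, N_2=-2]  = 6; N_7 = 5 if N_6 >= 4 else 0  [with N_6=6]  = 5.
Change = 0 − 5 = -5.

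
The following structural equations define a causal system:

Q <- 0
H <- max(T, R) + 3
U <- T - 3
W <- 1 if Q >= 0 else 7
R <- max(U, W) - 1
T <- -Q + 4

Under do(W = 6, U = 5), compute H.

8

The joint intervention fixes W = 6, U = 5, removing each variable's own equation.
T = -Q + 4  [with Q=0]  = 4
R = max(U, W) - 1  [with U=5, W=6]  = 5
H = max(T, R) + 3  [with T=4, R=5]  = 8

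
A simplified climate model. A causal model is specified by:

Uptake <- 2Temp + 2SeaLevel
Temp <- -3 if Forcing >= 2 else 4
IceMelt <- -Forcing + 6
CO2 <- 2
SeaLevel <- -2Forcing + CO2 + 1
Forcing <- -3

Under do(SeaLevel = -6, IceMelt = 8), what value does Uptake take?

Setting SeaLevel = -6, IceMelt = 8 by intervention discards those variables' equations.
Temp = -3 if Forcing >= 2 else 4  [with Forcing=-3]  = 4
Uptake = 2Temp + 2SeaLevel  [with Temp=4, SeaLevel=-6]  = -4

-4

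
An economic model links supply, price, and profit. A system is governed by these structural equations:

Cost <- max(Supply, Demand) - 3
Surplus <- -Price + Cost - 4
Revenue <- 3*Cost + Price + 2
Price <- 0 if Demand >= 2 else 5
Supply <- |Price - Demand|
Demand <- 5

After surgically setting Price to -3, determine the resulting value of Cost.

5

Under do(Price=-3), the mechanism Price <- 0 if Demand >= 2 else 5 is discarded; Price is fixed at -3.
Supply = |Price - Demand|  [with Price=-3, Demand=5]  = 8
Cost = max(Supply, Demand) - 3  [with Supply=8, Demand=5]  = 5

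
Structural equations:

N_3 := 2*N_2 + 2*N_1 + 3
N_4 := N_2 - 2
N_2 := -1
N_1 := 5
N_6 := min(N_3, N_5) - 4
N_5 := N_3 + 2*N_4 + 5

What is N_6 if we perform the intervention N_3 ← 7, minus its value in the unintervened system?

The intervention breaks the incoming arrows to N_3: N_3 := 2*N_2 + 2*N_1 + 3 no longer applies, and N_3 = 7.
N_4 = N_2 - 2  [with N_2=-1]  = -3
N_5 = N_3 + 2*N_4 + 5  [with N_3=7, N_4=-3]  = 6
N_6 = min(N_3, N_5) - 4  [with N_3=7, N_5=6]  = 2
Without intervention: N_3 = 2*N_2 + 2*N_1 + 3  [with N_2=-1, N_1=5]  = 11; N_4 = N_2 - 2  [with N_2=-1]  = -3; N_5 = N_3 + 2*N_4 + 5  [with N_3=11, N_4=-3]  = 10; N_6 = min(N_3, N_5) - 4  [with N_3=11, N_5=10]  = 6.
Change = 2 − 6 = -4.

-4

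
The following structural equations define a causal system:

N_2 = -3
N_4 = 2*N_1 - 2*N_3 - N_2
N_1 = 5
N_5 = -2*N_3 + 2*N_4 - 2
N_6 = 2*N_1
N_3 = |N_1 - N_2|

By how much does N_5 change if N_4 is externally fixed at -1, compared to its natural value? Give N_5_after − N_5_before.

Intervening sets N_4 = -1 and removes its equation (N_4 = 2*N_1 - 2*N_3 - N_2).
N_3 = |N_1 - N_2|  [with N_1=5, N_2=-3]  = 8
N_5 = -2*N_3 + 2*N_4 - 2  [with N_3=8, N_4=-1]  = -20
Without intervention: N_3 = |N_1 - N_2|  [with N_1=5, N_2=-3]  = 8; N_4 = 2*N_1 - 2*N_3 - N_2  [with N_1=5, N_3=8, N_2=-3]  = -3; N_5 = -2*N_3 + 2*N_4 - 2  [with N_3=8, N_4=-3]  = -24.
Change = -20 − (-24) = 4.

4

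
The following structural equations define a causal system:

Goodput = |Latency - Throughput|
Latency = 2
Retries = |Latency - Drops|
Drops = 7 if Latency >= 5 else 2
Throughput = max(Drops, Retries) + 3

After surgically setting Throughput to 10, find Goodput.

8

Intervening sets Throughput = 10 and removes its equation (Throughput = max(Drops, Retries) + 3).
Goodput = |Latency - Throughput|  [with Latency=2, Throughput=10]  = 8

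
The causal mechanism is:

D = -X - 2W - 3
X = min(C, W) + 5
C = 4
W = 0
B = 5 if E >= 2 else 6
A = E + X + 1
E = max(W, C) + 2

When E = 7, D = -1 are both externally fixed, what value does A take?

Setting E = 7, D = -1 by intervention discards those variables' equations.
X = min(C, W) + 5  [with C=4, W=0]  = 5
A = E + X + 1  [with E=7, X=5]  = 13

13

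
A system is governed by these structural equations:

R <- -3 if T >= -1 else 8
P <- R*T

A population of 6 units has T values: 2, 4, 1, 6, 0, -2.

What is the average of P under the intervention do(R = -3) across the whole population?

Every unit gets R=-3 under the intervention. P values become -6, -12, -3, -18, 0, 6; E[P|do(R=-3)] = -5.5.

-5.5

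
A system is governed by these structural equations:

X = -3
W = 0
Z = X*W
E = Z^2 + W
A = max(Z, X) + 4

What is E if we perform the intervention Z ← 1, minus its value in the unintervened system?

The intervention breaks the incoming arrows to Z: Z = X*W no longer applies, and Z = 1.
E = Z^2 + W  [with Z=1, W=0]  = 1
Without intervention: Z = X*W  [with X=-3, W=0]  = 0; E = Z^2 + W  [with Z=0, W=0]  = 0.
Change = 1 − 0 = 1.

1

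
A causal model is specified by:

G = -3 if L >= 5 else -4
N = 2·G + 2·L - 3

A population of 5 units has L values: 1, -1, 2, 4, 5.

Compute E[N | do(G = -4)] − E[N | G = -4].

do(G=-4) breaks G's dependence on L. With G=-4 fixed, N across the units is -9, -13, -7, -3, -1, mean -6.6.
Observing G=-4 restricts to units where G's equation naturally yields -4: L ∈ {1, -1, 2, 4}. In that subpopulation N = -9, -13, -7, -3, mean -8.
Difference = -6.6 − (-8) = 1.4.

1.4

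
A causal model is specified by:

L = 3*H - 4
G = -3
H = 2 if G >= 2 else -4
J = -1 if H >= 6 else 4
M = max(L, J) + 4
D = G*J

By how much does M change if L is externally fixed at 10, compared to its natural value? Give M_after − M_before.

Under do(L=10), the mechanism L = 3*H - 4 is discarded; L is fixed at 10.
H = 2 if G >= 2 else -4  [with G=-3]  = -4
J = -1 if H >= 6 else 4  [with H=-4]  = 4
M = max(L, J) + 4  [with L=10, J=4]  = 14
Without intervention: H = 2 if G >= 2 else -4  [with G=-3]  = -4; J = -1 if H >= 6 else 4  [with H=-4]  = 4; L = 3*H - 4  [with H=-4]  = -16; M = max(L, J) + 4  [with L=-16, J=4]  = 8.
Change = 14 − 8 = 6.

6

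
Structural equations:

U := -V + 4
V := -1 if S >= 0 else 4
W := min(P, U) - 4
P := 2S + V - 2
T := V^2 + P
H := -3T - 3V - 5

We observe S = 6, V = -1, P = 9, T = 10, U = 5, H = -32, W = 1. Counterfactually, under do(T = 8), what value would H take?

Under do(T=8), the mechanism T := V^2 + P is discarded; T is fixed at 8.
V = -1 if S >= 0 else 4  [with S=6]  = -1
H = -3T - 3V - 5  [with T=8, V=-1]  = -26

-26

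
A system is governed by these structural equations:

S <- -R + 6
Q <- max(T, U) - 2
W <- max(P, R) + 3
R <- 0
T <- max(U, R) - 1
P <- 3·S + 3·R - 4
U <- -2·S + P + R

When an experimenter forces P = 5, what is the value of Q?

The intervention breaks the incoming arrows to P: P <- 3·S + 3·R - 4 no longer applies, and P = 5.
S = -R + 6  [with R=0]  = 6
U = -2·S + P + R  [with S=6, P=5, R=0]  = -7
T = max(U, R) - 1  [with U=-7, R=0]  = -1
Q = max(T, U) - 2  [with T=-1, U=-7]  = -3

-3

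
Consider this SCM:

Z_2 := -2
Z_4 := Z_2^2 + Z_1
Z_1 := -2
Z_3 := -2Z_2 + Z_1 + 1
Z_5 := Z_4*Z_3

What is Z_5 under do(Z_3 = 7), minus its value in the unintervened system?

do(Z_3=7) replaces the equation Z_3 := -2Z_2 + Z_1 + 1 with the constant Z_3 = 7.
Z_4 = Z_2^2 + Z_1  [with Z_2=-2, Z_1=-2]  = 2
Z_5 = Z_4*Z_3  [with Z_4=2, Z_3=7]  = 14
Without intervention: Z_3 = -2Z_2 + Z_1 + 1  [with Z_2=-2, Z_1=-2]  = 3; Z_4 = Z_2^2 + Z_1  [with Z_2=-2, Z_1=-2]  = 2; Z_5 = Z_4*Z_3  [with Z_4=2, Z_3=3]  = 6.
Change = 14 − 6 = 8.

8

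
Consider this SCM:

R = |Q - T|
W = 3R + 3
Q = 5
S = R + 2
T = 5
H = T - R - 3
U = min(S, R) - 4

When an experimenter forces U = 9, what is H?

2

Under do(U=9), the mechanism U = min(S, R) - 4 is discarded; U is fixed at 9.
Since H is not a descendant of the intervened variable, it is unaffected.
R = |Q - T|  [with Q=5, T=5]  = 0
H = T - R - 3  [with T=5, R=0]  = 2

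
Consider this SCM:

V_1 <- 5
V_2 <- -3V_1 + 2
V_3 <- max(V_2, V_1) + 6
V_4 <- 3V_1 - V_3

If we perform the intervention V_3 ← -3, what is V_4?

18

The intervention breaks the incoming arrows to V_3: V_3 <- max(V_2, V_1) + 6 no longer applies, and V_3 = -3.
V_4 = 3V_1 - V_3  [with V_1=5, V_3=-3]  = 18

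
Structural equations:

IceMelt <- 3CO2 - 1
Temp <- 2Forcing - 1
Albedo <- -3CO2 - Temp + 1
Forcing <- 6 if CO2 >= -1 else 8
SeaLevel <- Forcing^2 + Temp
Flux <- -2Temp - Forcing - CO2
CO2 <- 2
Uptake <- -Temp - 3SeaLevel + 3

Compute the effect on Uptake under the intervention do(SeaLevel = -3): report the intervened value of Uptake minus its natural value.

Intervening sets SeaLevel = -3 and removes its equation (SeaLevel <- Forcing^2 + Temp).
Forcing = 6 if CO2 >= -1 else 8  [with CO2=2]  = 6
Temp = 2Forcing - 1  [with Forcing=6]  = 11
Uptake = -Temp - 3SeaLevel + 3  [with Temp=11, SeaLevel=-3]  = 1
Without intervention: Forcing = 6 if CO2 >= -1 else 8  [with CO2=2]  = 6; Temp = 2Forcing - 1  [with Forcing=6]  = 11; SeaLevel = Forcing^2 + Temp  [with Forcing=6, Temp=11]  = 47; Uptake = -Temp - 3SeaLevel + 3  [with Temp=11, SeaLevel=47]  = -149.
Change = 1 − (-149) = 150.

150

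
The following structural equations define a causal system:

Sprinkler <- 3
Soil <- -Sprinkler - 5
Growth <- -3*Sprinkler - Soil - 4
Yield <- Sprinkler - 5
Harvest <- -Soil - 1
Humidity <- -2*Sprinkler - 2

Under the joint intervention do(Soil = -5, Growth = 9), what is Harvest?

4

Under do(Soil = -5, Growth = 9), each intervened variable's structural equation is replaced by its fixed value.
Harvest = -Soil - 1  [with Soil=-5]  = 4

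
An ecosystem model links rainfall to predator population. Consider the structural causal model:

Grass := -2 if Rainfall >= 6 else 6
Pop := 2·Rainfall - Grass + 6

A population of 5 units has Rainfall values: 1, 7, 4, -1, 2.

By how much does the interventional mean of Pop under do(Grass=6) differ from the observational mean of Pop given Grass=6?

2.2

Under do(Grass=6), Grass's equation is replaced by Grass=6 for every unit. Per-unit Pop: 2, 14, 8, -2, 4. Mean = 5.2.
Observing Grass=6 restricts to units where Grass's equation naturally yields 6: Rainfall ∈ {1, 4, -1, 2}. In that subpopulation Pop = 2, 8, -2, 4, mean 3.
Difference = 5.2 − 3 = 2.2.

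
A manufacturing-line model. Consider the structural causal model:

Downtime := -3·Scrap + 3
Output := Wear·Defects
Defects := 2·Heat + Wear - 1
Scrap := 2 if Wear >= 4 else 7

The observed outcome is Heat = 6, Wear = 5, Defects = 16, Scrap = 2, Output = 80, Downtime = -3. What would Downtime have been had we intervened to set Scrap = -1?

Under do(Scrap=-1), the mechanism Scrap := 2 if Wear >= 4 else 7 is discarded; Scrap is fixed at -1.
Downtime = -3·Scrap + 3  [with Scrap=-1]  = 6

6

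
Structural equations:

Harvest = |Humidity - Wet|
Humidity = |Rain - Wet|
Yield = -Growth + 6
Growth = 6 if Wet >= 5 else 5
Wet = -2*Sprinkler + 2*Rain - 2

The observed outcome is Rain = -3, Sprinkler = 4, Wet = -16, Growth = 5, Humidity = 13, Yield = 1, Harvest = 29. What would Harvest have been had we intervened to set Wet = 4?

The intervention breaks the incoming arrows to Wet: Wet = -2*Sprinkler + 2*Rain - 2 no longer applies, and Wet = 4.
Humidity = |Rain - Wet|  [with Rain=-3, Wet=4]  = 7
Harvest = |Humidity - Wet|  [with Humidity=7, Wet=4]  = 3

3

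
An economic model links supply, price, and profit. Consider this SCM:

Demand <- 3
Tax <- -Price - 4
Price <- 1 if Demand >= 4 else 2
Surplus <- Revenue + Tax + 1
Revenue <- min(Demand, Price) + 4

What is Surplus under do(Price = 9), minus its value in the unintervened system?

-6

do(Price=9) replaces the equation Price <- 1 if Demand >= 4 else 2 with the constant Price = 9.
Revenue = min(Demand, Price) + 4  [with Demand=3, Price=9]  = 7
Tax = -Price - 4  [with Price=9]  = -13
Surplus = Revenue + Tax + 1  [with Revenue=7, Tax=-13]  = -5
Without intervention: Price = 1 if Demand >= 4 else 2  [with Demand=3]  = 2; Revenue = min(Demand, Price) + 4  [with Demand=3, Price=2]  = 6; Tax = -Price - 4  [with Price=2]  = -6; Surplus = Revenue + Tax + 1  [with Revenue=6, Tax=-6]  = 1.
Change = -5 − 1 = -6.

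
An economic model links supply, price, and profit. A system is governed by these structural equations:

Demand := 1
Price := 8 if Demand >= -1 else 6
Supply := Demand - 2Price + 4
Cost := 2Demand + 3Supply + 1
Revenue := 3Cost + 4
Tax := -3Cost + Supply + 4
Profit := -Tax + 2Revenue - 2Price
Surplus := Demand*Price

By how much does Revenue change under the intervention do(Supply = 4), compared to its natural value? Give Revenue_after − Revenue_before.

do(Supply=4) replaces the equation Supply := Demand - 2Price + 4 with the constant Supply = 4.
Cost = 2Demand + 3Supply + 1  [with Demand=1, Supply=4]  = 15
Revenue = 3Cost + 4  [with Cost=15]  = 49
Without intervention: Price = 8 if Demand >= -1 else 6  [with Demand=1]  = 8; Supply = Demand - 2Price + 4  [with Demand=1, Price=8]  = -11; Cost = 2Demand + 3Supply + 1  [with Demand=1, Supply=-11]  = -30; Revenue = 3Cost + 4  [with Cost=-30]  = -86.
Change = 49 − (-86) = 135.

135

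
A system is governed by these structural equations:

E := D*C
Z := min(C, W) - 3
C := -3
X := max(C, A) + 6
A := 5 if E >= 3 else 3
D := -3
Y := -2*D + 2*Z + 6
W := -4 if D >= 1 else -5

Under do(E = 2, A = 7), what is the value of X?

13

Under do(E = 2, A = 7), each intervened variable's structural equation is replaced by its fixed value.
X = max(C, A) + 6  [with C=-3, A=7]  = 13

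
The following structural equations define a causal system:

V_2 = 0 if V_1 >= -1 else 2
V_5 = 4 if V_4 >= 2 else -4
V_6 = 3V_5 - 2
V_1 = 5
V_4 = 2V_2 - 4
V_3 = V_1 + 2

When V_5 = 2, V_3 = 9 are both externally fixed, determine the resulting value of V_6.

4

The joint intervention fixes V_5 = 2, V_3 = 9, removing each variable's own equation.
V_6 = 3V_5 - 2  [with V_5=2]  = 4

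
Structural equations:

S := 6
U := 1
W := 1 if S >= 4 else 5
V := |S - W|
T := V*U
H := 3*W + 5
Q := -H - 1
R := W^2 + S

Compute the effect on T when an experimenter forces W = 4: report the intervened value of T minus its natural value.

do(W=4) replaces the equation W := 1 if S >= 4 else 5 with the constant W = 4.
V = |S - W|  [with S=6, W=4]  = 2
T = V*U  [with V=2, U=1]  = 2
Without intervention: W = 1 if S >= 4 else 5  [with S=6]  = 1; V = |S - W|  [with S=6, W=1]  = 5; T = V*U  [with V=5, U=1]  = 5.
Change = 2 − 5 = -3.

-3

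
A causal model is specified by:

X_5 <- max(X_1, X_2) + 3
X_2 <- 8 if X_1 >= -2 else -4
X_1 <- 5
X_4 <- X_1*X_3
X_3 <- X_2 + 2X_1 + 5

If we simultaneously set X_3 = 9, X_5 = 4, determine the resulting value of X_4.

The joint intervention fixes X_3 = 9, X_5 = 4, removing each variable's own equation.
X_4 = X_1*X_3  [with X_1=5, X_3=9]  = 45

45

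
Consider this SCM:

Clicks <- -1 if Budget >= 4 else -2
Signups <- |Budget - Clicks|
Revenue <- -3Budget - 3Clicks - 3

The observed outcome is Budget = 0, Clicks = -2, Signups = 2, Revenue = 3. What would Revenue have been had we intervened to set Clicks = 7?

Under do(Clicks=7), the mechanism Clicks <- -1 if Budget >= 4 else -2 is discarded; Clicks is fixed at 7.
Revenue = -3Budget - 3Clicks - 3  [with Budget=0, Clicks=7]  = -24

-24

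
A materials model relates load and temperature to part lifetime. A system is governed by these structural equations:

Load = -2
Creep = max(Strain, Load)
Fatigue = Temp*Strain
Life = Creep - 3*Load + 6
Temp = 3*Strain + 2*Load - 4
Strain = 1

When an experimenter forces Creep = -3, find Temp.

Under do(Creep=-3), the mechanism Creep = max(Strain, Load) is discarded; Creep is fixed at -3.
Since Temp is not a descendant of the intervened variable, it is unaffected.
Temp = 3*Strain + 2*Load - 4  [with Strain=1, Load=-2]  = -5

-5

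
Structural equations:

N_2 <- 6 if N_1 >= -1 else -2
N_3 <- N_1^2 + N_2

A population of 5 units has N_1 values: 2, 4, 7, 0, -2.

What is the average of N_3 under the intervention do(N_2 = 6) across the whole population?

do(N_2=6) breaks N_2's dependence on N_1. With N_2=6 fixed, N_3 across the units is 10, 22, 55, 6, 10, mean 20.6.

20.6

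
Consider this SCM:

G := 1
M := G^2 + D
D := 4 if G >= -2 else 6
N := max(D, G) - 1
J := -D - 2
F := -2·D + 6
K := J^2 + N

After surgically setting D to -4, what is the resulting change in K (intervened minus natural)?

-35

do(D=-4) replaces the equation D := 4 if G >= -2 else 6 with the constant D = -4.
J = -D - 2  [with D=-4]  = 2
N = max(D, G) - 1  [with D=-4, G=1]  = 0
K = J^2 + N  [with J=2, N=0]  = 4
Without intervention: D = 4 if G >= -2 else 6  [with G=1]  = 4; J = -D - 2  [with D=4]  = -6; N = max(D, G) - 1  [with D=4, G=1]  = 3; K = J^2 + N  [with J=-6, N=3]  = 39.
Change = 4 − 39 = -35.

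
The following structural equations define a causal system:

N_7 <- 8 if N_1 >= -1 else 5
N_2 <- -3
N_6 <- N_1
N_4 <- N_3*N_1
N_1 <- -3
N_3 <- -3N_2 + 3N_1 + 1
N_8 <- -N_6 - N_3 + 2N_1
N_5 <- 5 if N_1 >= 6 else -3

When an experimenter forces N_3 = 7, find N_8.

-10

The intervention breaks the incoming arrows to N_3: N_3 <- -3N_2 + 3N_1 + 1 no longer applies, and N_3 = 7.
N_6 = N_1  [with N_1=-3]  = -3
N_8 = -N_6 - N_3 + 2N_1  [with N_6=-3, N_3=7, N_1=-3]  = -10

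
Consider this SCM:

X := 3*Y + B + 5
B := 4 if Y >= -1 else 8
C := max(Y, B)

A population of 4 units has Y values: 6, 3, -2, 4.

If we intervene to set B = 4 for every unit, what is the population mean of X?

17.25

Under do(B=4), B's equation is replaced by B=4 for every unit. Per-unit X: 27, 18, 3, 21. Mean = 17.25.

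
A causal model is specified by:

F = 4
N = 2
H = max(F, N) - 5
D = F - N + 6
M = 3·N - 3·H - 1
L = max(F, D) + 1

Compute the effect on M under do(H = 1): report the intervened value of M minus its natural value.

The intervention breaks the incoming arrows to H: H = max(F, N) - 5 no longer applies, and H = 1.
M = 3·N - 3·H - 1  [with N=2, H=1]  = 2
Without intervention: H = max(F, N) - 5  [with F=4, N=2]  = -1; M = 3·N - 3·H - 1  [with N=2, H=-1]  = 8.
Change = 2 − 8 = -6.

-6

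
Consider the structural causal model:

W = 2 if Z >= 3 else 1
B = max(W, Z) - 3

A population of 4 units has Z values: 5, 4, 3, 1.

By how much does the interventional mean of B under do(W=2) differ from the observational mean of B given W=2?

-0.5

do(W=2) breaks W's dependence on Z. With W=2 fixed, B across the units is 2, 1, 0, -1, mean 0.5.
E[B|W=2] averages over only the 3 units with W=2 (Z = 5, 4, 3): B = 2, 1, 0, mean 1.
Difference = 0.5 − 1 = -0.5.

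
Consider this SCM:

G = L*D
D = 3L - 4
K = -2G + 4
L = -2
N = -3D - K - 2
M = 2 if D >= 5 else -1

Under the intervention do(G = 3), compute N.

30

Under do(G=3), the mechanism G = L*D is discarded; G is fixed at 3.
D = 3L - 4  [with L=-2]  = -10
K = -2G + 4  [with G=3]  = -2
N = -3D - K - 2  [with D=-10, K=-2]  = 30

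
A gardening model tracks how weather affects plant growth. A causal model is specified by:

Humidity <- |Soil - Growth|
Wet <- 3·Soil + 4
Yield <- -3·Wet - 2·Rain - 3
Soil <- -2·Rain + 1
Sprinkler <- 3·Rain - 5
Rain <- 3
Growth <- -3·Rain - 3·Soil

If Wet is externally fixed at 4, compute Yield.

-21

The intervention breaks the incoming arrows to Wet: Wet <- 3·Soil + 4 no longer applies, and Wet = 4.
Yield = -3·Wet - 2·Rain - 3  [with Wet=4, Rain=3]  = -21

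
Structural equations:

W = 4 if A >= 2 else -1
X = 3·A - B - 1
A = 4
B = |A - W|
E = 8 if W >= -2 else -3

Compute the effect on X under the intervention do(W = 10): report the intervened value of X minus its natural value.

-6

Under do(W=10), the mechanism W = 4 if A >= 2 else -1 is discarded; W is fixed at 10.
B = |A - W|  [with A=4, W=10]  = 6
X = 3·A - B - 1  [with A=4, B=6]  = 5
Without intervention: W = 4 if A >= 2 else -1  [with A=4]  = 4; B = |A - W|  [with A=4, W=4]  = 0; X = 3·A - B - 1  [with A=4, B=0]  = 11.
Change = 5 − 11 = -6.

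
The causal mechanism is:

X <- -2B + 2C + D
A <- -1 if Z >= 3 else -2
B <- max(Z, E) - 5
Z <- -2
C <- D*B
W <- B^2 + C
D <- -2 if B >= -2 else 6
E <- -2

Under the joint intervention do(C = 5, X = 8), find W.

Under do(C = 5, X = 8), each intervened variable's structural equation is replaced by its fixed value.
B = max(Z, E) - 5  [with Z=-2, E=-2]  = -7
W = B^2 + C  [with B=-7, C=5]  = 54

54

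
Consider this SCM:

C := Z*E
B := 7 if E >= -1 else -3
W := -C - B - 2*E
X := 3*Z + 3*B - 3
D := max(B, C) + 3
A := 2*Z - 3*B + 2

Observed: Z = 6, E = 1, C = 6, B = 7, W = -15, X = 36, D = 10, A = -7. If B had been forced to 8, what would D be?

The intervention breaks the incoming arrows to B: B := 7 if E >= -1 else -3 no longer applies, and B = 8.
C = Z*E  [with Z=6, E=1]  = 6
D = max(B, C) + 3  [with B=8, C=6]  = 11

11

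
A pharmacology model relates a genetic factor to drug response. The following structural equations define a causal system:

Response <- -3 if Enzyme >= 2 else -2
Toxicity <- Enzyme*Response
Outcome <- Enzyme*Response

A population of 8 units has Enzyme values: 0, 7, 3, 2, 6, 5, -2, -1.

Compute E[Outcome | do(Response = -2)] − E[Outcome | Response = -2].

-7

do(Response=-2) breaks Response's dependence on Enzyme. With Response=-2 fixed, Outcome across the units is 0, -14, -6, -4, -12, -10, 4, 2, mean -5.
Conditioning on Response=-2 selects the 3 unit(s) with Enzyme ∈ {0, -2, -1}. Their Outcome values: 0, 4, 2. Mean = 2.
Difference = -5 − 2 = -7.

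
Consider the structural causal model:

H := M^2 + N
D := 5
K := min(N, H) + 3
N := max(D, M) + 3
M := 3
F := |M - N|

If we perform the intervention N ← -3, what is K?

0

The intervention breaks the incoming arrows to N: N := max(D, M) + 3 no longer applies, and N = -3.
H = M^2 + N  [with M=3, N=-3]  = 6
K = min(N, H) + 3  [with N=-3, H=6]  = 0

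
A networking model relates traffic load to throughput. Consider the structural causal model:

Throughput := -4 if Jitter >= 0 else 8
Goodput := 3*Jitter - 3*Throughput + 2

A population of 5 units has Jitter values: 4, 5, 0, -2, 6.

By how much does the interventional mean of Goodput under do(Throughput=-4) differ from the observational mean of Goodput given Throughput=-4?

Every unit gets Throughput=-4 under the intervention. Goodput values become 26, 29, 14, 8, 32; E[Goodput|do(Throughput=-4)] = 21.8.
Observing Throughput=-4 restricts to units where Throughput's equation naturally yields -4: Jitter ∈ {4, 5, 0, 6}. In that subpopulation Goodput = 26, 29, 14, 32, mean 25.25.
Difference = 21.8 − 25.25 = -3.45.

-3.45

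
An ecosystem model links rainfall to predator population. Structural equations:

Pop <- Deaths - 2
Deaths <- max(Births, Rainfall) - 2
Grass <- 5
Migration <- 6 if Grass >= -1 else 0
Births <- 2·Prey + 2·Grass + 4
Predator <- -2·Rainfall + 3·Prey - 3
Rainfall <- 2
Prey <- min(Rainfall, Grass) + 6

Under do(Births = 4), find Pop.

0

do(Births=4) replaces the equation Births <- 2·Prey + 2·Grass + 4 with the constant Births = 4.
Deaths = max(Births, Rainfall) - 2  [with Births=4, Rainfall=2]  = 2
Pop = Deaths - 2  [with Deaths=2]  = 0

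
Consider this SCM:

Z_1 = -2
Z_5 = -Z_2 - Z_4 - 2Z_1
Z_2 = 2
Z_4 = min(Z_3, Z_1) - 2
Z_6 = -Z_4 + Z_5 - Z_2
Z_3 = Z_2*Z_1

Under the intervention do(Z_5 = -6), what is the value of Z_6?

The intervention breaks the incoming arrows to Z_5: Z_5 = -Z_2 - Z_4 - 2Z_1 no longer applies, and Z_5 = -6.
Z_3 = Z_2*Z_1  [with Z_2=2, Z_1=-2]  = -4
Z_4 = min(Z_3, Z_1) - 2  [with Z_3=-4, Z_1=-2]  = -6
Z_6 = -Z_4 + Z_5 - Z_2  [with Z_4=-6, Z_5=-6, Z_2=2]  = -2

-2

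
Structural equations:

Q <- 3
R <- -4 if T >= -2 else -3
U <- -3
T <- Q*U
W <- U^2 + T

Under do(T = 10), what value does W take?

19

do(T=10) replaces the equation T <- Q*U with the constant T = 10.
W = U^2 + T  [with U=-3, T=10]  = 19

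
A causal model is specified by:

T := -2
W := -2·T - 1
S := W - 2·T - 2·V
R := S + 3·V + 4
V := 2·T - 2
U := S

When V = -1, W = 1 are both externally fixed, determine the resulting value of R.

Under do(V = -1, W = 1), each intervened variable's structural equation is replaced by its fixed value.
S = W - 2·T - 2·V  [with W=1, T=-2, V=-1]  = 7
R = S + 3·V + 4  [with S=7, V=-1]  = 8

8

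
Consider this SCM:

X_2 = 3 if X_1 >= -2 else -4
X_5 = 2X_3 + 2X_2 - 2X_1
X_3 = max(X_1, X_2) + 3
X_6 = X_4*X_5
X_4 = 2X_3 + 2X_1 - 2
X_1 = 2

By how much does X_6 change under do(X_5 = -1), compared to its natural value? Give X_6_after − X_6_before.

The intervention breaks the incoming arrows to X_5: X_5 = 2X_3 + 2X_2 - 2X_1 no longer applies, and X_5 = -1.
X_2 = 3 if X_1 >= -2 else -4  [with X_1=2]  = 3
X_3 = max(X_1, X_2) + 3  [with X_1=2, X_2=3]  = 6
X_4 = 2X_3 + 2X_1 - 2  [with X_3=6, X_1=2]  = 14
X_6 = X_4*X_5  [with X_4=14, X_5=-1]  = -14
Without intervention: X_2 = 3 if X_1 >= -2 else -4  [with X_1=2]  = 3; X_3 = max(X_1, X_2) + 3  [with X_1=2, X_2=3]  = 6; X_4 = 2X_3 + 2X_1 - 2  [with X_3=6, X_1=2]  = 14; X_5 = 2X_3 + 2X_2 - 2X_1  [with X_3=6, X_2=3, X_1=2]  = 14; X_6 = X_4*X_5  [with X_4=14, X_5=14]  = 196.
Change = -14 − 196 = -210.

-210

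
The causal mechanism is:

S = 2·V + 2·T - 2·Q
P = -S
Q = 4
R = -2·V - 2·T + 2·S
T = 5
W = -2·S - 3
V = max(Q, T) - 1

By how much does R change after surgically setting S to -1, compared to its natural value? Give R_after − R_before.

Under do(S=-1), the mechanism S = 2·V + 2·T - 2·Q is discarded; S is fixed at -1.
V = max(Q, T) - 1  [with Q=4, T=5]  = 4
R = -2·V - 2·T + 2·S  [with V=4, T=5, S=-1]  = -20
Without intervention: V = max(Q, T) - 1  [with Q=4, T=5]  = 4; S = 2·V + 2·T - 2·Q  [with V=4, T=5, Q=4]  = 10; R = -2·V - 2·T + 2·S  [with V=4, T=5, S=10]  = 2.
Change = -20 − 2 = -22.

-22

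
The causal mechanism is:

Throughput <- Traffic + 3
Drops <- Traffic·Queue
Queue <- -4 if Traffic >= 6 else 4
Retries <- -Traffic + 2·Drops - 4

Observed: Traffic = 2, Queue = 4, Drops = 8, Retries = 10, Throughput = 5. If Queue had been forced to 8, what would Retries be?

Under do(Queue=8), the mechanism Queue <- -4 if Traffic >= 6 else 4 is discarded; Queue is fixed at 8.
Drops = Traffic·Queue  [with Traffic=2, Queue=8]  = 16
Retries = -Traffic + 2·Drops - 4  [with Traffic=2, Drops=16]  = 26

26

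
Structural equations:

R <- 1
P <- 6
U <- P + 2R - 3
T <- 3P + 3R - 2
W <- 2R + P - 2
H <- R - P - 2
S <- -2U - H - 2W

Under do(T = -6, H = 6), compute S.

-28

Setting T = -6, H = 6 by intervention discards those variables' equations.
U = P + 2R - 3  [with P=6, R=1]  = 5
W = 2R + P - 2  [with R=1, P=6]  = 6
S = -2U - H - 2W  [with U=5, H=6, W=6]  = -28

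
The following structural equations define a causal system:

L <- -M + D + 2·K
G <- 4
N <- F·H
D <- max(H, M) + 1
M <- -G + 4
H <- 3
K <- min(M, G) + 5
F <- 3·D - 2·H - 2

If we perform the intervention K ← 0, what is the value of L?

do(K=0) replaces the equation K <- min(M, G) + 5 with the constant K = 0.
M = -G + 4  [with G=4]  = 0
D = max(H, M) + 1  [with H=3, M=0]  = 4
L = -M + D + 2·K  [with M=0, D=4, K=0]  = 4

4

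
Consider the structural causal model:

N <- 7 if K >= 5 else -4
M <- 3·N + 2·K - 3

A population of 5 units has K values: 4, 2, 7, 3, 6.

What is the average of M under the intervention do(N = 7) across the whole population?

26.8

The intervention sets N=7 in all 5 units regardless of K. Recomputing M per unit gives 26, 22, 32, 24, 30; average 26.8.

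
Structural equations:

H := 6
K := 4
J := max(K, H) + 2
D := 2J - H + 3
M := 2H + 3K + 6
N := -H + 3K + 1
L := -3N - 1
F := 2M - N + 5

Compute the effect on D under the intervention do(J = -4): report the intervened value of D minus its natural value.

-24

The intervention breaks the incoming arrows to J: J := max(K, H) + 2 no longer applies, and J = -4.
D = 2J - H + 3  [with J=-4, H=6]  = -11
Without intervention: J = max(K, H) + 2  [with K=4, H=6]  = 8; D = 2J - H + 3  [with J=8, H=6]  = 13.
Change = -11 − 13 = -24.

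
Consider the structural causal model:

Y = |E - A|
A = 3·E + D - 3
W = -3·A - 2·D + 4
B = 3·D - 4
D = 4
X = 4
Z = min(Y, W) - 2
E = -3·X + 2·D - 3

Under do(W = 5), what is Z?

3

Intervening sets W = 5 and removes its equation (W = -3·A - 2·D + 4).
E = -3·X + 2·D - 3  [with X=4, D=4]  = -7
A = 3·E + D - 3  [with E=-7, D=4]  = -20
Y = |E - A|  [with E=-7, A=-20]  = 13
Z = min(Y, W) - 2  [with Y=13, W=5]  = 3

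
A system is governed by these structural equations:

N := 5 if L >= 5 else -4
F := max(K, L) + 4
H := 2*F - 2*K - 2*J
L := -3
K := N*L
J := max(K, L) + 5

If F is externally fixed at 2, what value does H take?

Under do(F=2), the mechanism F := max(K, L) + 4 is discarded; F is fixed at 2.
N = 5 if L >= 5 else -4  [with L=-3]  = -4
K = N*L  [with N=-4, L=-3]  = 12
J = max(K, L) + 5  [with K=12, L=-3]  = 17
H = 2*F - 2*K - 2*J  [with F=2, K=12, J=17]  = -54

-54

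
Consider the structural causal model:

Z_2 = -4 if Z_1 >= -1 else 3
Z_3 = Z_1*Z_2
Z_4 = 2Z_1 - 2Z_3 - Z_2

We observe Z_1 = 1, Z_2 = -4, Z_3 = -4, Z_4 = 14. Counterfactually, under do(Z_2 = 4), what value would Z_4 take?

Under do(Z_2=4), the mechanism Z_2 = -4 if Z_1 >= -1 else 3 is discarded; Z_2 is fixed at 4.
Z_3 = Z_1*Z_2  [with Z_1=1, Z_2=4]  = 4
Z_4 = 2Z_1 - 2Z_3 - Z_2  [with Z_1=1, Z_3=4, Z_2=4]  = -10

-10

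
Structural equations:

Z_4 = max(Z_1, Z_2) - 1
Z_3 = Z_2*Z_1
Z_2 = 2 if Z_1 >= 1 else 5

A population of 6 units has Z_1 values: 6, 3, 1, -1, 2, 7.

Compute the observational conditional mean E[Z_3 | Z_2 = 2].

7.6

Conditioning on Z_2=2 selects the 5 unit(s) with Z_1 ∈ {6, 3, 1, 2, 7}. Their Z_3 values: 12, 6, 2, 4, 14. Mean = 7.6.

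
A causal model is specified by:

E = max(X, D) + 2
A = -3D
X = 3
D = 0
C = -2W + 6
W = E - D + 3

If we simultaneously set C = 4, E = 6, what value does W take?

9

Setting C = 4, E = 6 by intervention discards those variables' equations.
W = E - D + 3  [with E=6, D=0]  = 9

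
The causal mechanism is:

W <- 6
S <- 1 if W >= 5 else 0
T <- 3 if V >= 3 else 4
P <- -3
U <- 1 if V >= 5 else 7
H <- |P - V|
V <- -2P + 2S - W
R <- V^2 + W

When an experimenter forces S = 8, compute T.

The intervention breaks the incoming arrows to S: S <- 1 if W >= 5 else 0 no longer applies, and S = 8.
V = -2P + 2S - W  [with P=-3, S=8, W=6]  = 16
T = 3 if V >= 3 else 4  [with V=16]  = 3

3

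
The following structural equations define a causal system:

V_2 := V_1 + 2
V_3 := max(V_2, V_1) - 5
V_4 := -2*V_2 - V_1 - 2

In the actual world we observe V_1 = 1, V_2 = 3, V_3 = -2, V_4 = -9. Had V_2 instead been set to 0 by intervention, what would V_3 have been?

-4

The intervention breaks the incoming arrows to V_2: V_2 := V_1 + 2 no longer applies, and V_2 = 0.
V_3 = max(V_2, V_1) - 5  [with V_2=0, V_1=1]  = -4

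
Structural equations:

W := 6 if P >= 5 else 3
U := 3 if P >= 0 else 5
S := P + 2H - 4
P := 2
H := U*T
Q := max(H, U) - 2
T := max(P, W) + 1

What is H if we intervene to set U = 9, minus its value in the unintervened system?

do(U=9) replaces the equation U := 3 if P >= 0 else 5 with the constant U = 9.
W = 6 if P >= 5 else 3  [with P=2]  = 3
T = max(P, W) + 1  [with P=2, W=3]  = 4
H = U*T  [with U=9, T=4]  = 36
Without intervention: W = 6 if P >= 5 else 3  [with P=2]  = 3; U = 3 if P >= 0 else 5  [with P=2]  = 3; T = max(P, W) + 1  [with P=2, W=3]  = 4; H = U*T  [with U=3, T=4]  = 12.
Change = 36 − 12 = 24.

24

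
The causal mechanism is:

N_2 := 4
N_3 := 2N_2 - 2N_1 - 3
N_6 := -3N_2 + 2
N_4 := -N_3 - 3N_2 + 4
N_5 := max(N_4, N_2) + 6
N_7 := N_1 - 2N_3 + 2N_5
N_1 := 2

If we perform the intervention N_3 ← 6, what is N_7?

The intervention breaks the incoming arrows to N_3: N_3 := 2N_2 - 2N_1 - 3 no longer applies, and N_3 = 6.
N_4 = -N_3 - 3N_2 + 4  [with N_3=6, N_2=4]  = -14
N_5 = max(N_4, N_2) + 6  [with N_4=-14, N_2=4]  = 10
N_7 = N_1 - 2N_3 + 2N_5  [with N_1=2, N_3=6, N_5=10]  = 10

10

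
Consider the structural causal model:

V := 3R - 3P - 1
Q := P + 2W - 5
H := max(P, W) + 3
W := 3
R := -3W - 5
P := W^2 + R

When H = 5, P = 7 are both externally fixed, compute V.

-64

Under do(H = 5, P = 7), each intervened variable's structural equation is replaced by its fixed value.
R = -3W - 5  [with W=3]  = -14
V = 3R - 3P - 1  [with R=-14, P=7]  = -64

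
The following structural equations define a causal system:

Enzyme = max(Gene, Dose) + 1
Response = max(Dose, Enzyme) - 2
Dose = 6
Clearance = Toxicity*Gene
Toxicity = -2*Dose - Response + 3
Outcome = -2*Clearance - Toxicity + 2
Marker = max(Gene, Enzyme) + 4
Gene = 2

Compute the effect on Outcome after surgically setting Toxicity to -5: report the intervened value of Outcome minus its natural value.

Intervening sets Toxicity = -5 and removes its equation (Toxicity = -2*Dose - Response + 3).
Clearance = Toxicity*Gene  [with Toxicity=-5, Gene=2]  = -10
Outcome = -2*Clearance - Toxicity + 2  [with Clearance=-10, Toxicity=-5]  = 27
Without intervention: Enzyme = max(Gene, Dose) + 1  [with Gene=2, Dose=6]  = 7; Response = max(Dose, Enzyme) - 2  [with Dose=6, Enzyme=7]  = 5; Toxicity = -2*Dose - Response + 3  [with Dose=6, Response=5]  = -14; Clearance = Toxicity*Gene  [with Toxicity=-14, Gene=2]  = -28; Outcome = -2*Clearance - Toxicity + 2  [with Clearance=-28, Toxicity=-14]  = 72.
Change = 27 − 72 = -45.

-45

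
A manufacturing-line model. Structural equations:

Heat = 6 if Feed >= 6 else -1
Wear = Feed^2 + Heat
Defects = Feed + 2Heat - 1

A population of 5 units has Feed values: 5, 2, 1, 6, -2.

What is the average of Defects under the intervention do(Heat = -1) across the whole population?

The intervention sets Heat=-1 in all 5 units regardless of Feed. Recomputing Defects per unit gives 2, -1, -2, 3, -5; average -0.6.

-0.6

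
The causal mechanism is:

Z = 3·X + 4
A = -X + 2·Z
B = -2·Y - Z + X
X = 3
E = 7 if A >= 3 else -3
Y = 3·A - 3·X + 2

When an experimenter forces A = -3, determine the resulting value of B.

22

do(A=-3) replaces the equation A = -X + 2·Z with the constant A = -3.
Z = 3·X + 4  [with X=3]  = 13
Y = 3·A - 3·X + 2  [with A=-3, X=3]  = -16
B = -2·Y - Z + X  [with Y=-16, Z=13, X=3]  = 22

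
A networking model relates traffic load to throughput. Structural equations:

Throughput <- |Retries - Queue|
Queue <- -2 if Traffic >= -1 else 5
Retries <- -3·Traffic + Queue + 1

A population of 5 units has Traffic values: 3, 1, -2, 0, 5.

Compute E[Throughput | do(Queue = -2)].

6.4

The intervention sets Queue=-2 in all 5 units regardless of Traffic. Recomputing Throughput per unit gives 8, 2, 7, 1, 14; average 6.4.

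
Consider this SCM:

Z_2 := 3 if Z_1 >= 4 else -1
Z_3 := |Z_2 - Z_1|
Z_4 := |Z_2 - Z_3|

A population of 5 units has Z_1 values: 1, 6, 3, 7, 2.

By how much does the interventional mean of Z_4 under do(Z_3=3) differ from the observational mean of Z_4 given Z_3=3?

The intervention sets Z_3=3 in all 5 units regardless of Z_1. Recomputing Z_4 per unit gives 4, 0, 4, 0, 4; average 2.4.
Conditioning on Z_3=3 selects the 2 unit(s) with Z_1 ∈ {6, 2}. Their Z_4 values: 0, 4. Mean = 2.
Difference = 2.4 − 2 = 0.4.

0.4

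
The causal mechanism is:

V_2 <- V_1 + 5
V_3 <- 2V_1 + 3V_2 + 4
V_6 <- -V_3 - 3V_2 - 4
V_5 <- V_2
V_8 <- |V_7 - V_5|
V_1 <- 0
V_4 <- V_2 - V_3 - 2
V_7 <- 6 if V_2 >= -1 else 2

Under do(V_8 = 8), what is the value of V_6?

-38

The intervention breaks the incoming arrows to V_8: V_8 <- |V_7 - V_5| no longer applies, and V_8 = 8.
V_6 is not downstream of the intervention, so its value is determined by the original equations.
V_2 = V_1 + 5  [with V_1=0]  = 5
V_3 = 2V_1 + 3V_2 + 4  [with V_1=0, V_2=5]  = 19
V_6 = -V_3 - 3V_2 - 4  [with V_3=19, V_2=5]  = -38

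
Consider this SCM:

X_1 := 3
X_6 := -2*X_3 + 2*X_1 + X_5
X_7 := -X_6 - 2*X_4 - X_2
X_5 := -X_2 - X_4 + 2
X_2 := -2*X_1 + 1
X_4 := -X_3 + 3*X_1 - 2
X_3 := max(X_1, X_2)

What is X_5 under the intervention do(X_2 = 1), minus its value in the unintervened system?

-6

do(X_2=1) replaces the equation X_2 := -2*X_1 + 1 with the constant X_2 = 1.
X_3 = max(X_1, X_2)  [with X_1=3, X_2=1]  = 3
X_4 = -X_3 + 3*X_1 - 2  [with X_3=3, X_1=3]  = 4
X_5 = -X_2 - X_4 + 2  [with X_2=1, X_4=4]  = -3
Without intervention: X_2 = -2*X_1 + 1  [with X_1=3]  = -5; X_3 = max(X_1, X_2)  [with X_1=3, X_2=-5]  = 3; X_4 = -X_3 + 3*X_1 - 2  [with X_3=3, X_1=3]  = 4; X_5 = -X_2 - X_4 + 2  [with X_2=-5, X_4=4]  = 3.
Change = -3 − 3 = -6.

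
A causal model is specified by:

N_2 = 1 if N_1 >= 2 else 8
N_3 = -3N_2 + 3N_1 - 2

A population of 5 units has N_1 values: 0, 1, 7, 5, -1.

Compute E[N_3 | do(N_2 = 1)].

do(N_2=1) breaks N_2's dependence on N_1. With N_2=1 fixed, N_3 across the units is -5, -2, 16, 10, -8, mean 2.2.

2.2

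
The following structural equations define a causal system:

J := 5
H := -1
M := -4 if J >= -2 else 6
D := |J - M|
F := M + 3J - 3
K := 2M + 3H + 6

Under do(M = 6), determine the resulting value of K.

The intervention breaks the incoming arrows to M: M := -4 if J >= -2 else 6 no longer applies, and M = 6.
K = 2M + 3H + 6  [with M=6, H=-1]  = 15

15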